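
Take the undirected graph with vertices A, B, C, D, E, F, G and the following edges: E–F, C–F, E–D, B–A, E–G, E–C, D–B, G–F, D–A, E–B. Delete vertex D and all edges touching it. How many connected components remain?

With D gone, the remaining components are: {A, B, C, E, F, G}.
That is 1 component.

1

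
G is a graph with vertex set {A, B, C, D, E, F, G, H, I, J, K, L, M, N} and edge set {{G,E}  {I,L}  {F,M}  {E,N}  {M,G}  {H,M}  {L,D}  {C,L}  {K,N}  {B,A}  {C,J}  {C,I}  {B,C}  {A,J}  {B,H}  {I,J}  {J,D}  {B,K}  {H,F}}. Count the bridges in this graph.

0

The edges on the cycle H-F-M-H are not bridges since each lies on that cycle.
Every edge lies on some cycle, so there are no bridges.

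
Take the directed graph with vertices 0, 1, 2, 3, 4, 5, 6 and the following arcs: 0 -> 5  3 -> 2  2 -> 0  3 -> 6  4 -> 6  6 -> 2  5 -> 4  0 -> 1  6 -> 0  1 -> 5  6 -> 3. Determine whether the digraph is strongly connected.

Yes

From 6 we can reach every vertex (0, 1, 2, 3, 4, 5, 6), and every vertex can reach 6 (0, 1, 2, 3, 4, 5, 6). So the whole graph is one strongly connected component.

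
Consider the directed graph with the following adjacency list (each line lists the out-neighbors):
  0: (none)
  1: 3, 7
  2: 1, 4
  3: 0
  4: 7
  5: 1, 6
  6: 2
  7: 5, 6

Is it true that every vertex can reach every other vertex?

There is no directed path from 3 to 6, so the graph is not strongly connected.

No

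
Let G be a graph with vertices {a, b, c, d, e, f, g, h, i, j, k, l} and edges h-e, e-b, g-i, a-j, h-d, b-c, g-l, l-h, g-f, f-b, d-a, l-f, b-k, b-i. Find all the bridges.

a-d, a-j, b-c, b-k, d-h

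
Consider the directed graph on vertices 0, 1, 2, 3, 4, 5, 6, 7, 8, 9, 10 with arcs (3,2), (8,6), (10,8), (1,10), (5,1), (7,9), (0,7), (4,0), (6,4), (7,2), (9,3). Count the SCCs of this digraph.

11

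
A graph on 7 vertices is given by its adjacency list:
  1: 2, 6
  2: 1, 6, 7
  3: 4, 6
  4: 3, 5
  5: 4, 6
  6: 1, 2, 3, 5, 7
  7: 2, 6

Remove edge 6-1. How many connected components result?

6 and 1 are still connected via 6-2-1, so the component count stays at 1.

1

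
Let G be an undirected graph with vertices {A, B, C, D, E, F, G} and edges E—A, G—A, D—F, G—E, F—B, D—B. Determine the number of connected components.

C is isolated — a component by itself.
Starting from A we can reach A, E, G. That is one component of size 3.
Starting from B we can reach B, D, F. That is one component of size 3.
Total: 3 components.

3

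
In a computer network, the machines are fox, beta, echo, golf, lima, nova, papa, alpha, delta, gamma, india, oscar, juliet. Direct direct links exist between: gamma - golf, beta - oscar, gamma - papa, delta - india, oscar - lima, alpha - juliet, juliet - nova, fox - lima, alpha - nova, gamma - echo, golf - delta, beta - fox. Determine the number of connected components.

3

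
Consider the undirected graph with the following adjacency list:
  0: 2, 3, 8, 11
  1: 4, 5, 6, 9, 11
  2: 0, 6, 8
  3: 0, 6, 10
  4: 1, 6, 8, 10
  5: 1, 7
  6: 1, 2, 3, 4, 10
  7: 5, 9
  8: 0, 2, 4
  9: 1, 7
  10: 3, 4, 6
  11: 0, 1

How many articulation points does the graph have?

Removing 1 increases the component count from 1 to 2, so 1 is a cut vertex.
By contrast removing 7 leaves 1 component; it is not a cut vertex. No other vertex is a cut vertex either.

1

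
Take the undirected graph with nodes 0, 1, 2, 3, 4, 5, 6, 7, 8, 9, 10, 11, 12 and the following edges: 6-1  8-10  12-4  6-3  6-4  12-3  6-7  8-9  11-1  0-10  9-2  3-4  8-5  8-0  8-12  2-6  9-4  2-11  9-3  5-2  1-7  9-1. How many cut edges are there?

0

The edges on the cycle 8-0-10-8 are not bridges since each lies on that cycle.
Every edge lies on some cycle, so there are no bridges.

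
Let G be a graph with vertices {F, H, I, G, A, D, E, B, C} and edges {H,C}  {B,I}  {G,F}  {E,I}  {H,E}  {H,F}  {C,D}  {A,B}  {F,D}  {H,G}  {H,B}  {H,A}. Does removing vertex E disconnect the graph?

No

Deleting E leaves 1 component (was 1) (its neighbors H, I remain connected to each other), so E is not a cut vertex.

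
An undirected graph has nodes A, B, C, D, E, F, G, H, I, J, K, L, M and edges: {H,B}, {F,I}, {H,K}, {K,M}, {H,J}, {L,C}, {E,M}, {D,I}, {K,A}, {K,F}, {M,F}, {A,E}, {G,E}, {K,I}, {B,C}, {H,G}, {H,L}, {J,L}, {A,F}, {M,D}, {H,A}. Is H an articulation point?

Yes

Deleting H raises the number of components from 1 to 2, so H is a cut vertex.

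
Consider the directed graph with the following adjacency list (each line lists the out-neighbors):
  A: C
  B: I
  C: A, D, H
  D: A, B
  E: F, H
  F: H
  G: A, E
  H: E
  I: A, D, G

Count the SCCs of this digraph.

{A, B, C, D, G, I} are all mutually reachable — one SCC of size 6.
{E, F, H} are all mutually reachable — one SCC of size 3.
That gives 2 strongly connected components.

2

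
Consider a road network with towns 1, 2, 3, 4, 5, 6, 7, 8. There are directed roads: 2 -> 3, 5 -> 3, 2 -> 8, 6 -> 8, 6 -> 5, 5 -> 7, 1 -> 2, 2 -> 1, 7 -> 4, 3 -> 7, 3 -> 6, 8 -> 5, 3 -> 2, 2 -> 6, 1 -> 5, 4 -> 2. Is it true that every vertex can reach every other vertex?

Yes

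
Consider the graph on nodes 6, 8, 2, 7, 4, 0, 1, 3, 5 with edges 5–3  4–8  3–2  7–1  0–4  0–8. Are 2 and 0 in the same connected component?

The component containing 2 is {2, 3, 5}, and 0 is not in it.

No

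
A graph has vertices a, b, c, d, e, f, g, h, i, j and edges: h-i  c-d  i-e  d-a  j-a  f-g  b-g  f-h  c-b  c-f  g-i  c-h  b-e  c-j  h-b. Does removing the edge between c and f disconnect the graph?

After removing c-f, the path c-h-f still connects them, so the edge is not a bridge.

No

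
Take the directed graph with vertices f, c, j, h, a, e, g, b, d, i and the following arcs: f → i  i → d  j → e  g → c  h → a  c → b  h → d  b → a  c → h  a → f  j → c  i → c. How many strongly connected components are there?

{a, b, c, f, h, i} are all mutually reachable — one SCC of size 6.
{e} is an SCC by itself.
{d} is an SCC by itself.
{g} is an SCC by itself.
{j} is an SCC by itself.
That gives 5 strongly connected components.

5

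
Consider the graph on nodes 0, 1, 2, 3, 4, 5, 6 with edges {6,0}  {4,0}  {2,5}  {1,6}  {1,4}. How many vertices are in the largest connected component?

4

3 is isolated — a component by itself.
Starting from 2 we can reach 2, 5. That is one component of size 2.
Starting from 0 we can reach 0, 1, 4, 6. That is one component of size 4.
The largest has 4 vertices.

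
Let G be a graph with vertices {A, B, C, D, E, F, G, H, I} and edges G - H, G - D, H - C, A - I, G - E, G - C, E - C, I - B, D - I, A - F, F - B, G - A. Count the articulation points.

1

Removing G increases the component count from 1 to 2, so G is a cut vertex.
By contrast removing I leaves 1 component; it is not a cut vertex. No other vertex is a cut vertex either.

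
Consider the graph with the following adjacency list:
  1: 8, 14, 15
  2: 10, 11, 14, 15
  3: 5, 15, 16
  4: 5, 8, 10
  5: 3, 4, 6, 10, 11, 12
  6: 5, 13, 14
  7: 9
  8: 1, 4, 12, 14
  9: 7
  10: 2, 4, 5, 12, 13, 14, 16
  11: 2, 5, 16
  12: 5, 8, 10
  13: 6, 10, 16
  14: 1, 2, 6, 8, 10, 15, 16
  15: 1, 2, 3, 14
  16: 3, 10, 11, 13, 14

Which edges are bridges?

7-9

The edges on the cycle 3-15-14-16-3 are not bridges since each lies on that cycle.
But removing 9-7 disconnects 9 from 7 — this is a bridge.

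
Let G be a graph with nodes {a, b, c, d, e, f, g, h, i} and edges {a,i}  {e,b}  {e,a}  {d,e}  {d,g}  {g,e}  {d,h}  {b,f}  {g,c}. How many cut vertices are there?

5

Removing a increases the component count from 1 to 2, so a is a cut vertex.
Removing b increases the component count from 1 to 2, so b is a cut vertex.
Removing d increases the component count from 1 to 2, so d is a cut vertex.
Likewise e, g are cut vertices.
By contrast removing i leaves 1 component; it is not a cut vertex. No other vertex is a cut vertex either.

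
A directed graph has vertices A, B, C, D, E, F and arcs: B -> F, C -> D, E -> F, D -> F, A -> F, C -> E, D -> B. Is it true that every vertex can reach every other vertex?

There is no directed path from C to A, so the graph is not strongly connected.

No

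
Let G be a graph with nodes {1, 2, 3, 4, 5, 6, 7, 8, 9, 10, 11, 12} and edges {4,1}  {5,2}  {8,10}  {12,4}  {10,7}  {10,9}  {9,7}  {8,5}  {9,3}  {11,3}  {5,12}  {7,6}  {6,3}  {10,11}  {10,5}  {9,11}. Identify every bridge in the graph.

1-4, 12-4, 12-5, 2-5

The edges on the cycle 10-9-7-6-3-11-10 are not bridges since each lies on that cycle.
But removing 5–12 disconnects 5 from 12; removing 12–4 disconnects 12 from 4; removing 1–4 disconnects 1 from 4; removing 5–2 disconnects 5 from 2 — these are bridges.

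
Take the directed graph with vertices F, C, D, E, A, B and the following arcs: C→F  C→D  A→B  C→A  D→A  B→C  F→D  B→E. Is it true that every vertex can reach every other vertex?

No

There is no directed path from E to A, so the graph is not strongly connected.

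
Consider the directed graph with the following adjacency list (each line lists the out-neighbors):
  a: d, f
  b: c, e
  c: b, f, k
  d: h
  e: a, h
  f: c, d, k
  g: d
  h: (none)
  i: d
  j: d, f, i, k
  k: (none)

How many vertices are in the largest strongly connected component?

{a, b, c, e, f} are all mutually reachable — one SCC of size 5.
{j} is an SCC by itself.
{k} is an SCC by itself.
{h} is an SCC by itself.
{d} is an SCC by itself.
(and 2 more singleton SCCs)
The largest has 5 vertices.

5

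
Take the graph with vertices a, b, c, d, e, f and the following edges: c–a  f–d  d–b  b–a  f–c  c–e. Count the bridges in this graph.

The edges on the cycle f-d-b-a-c-f are not bridges since each lies on that cycle.
But removing e–c disconnects e from c — this is a bridge.

1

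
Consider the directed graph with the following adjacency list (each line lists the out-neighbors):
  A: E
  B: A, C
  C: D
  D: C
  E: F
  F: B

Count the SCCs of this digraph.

{A, B, E, F} are all mutually reachable — one SCC of size 4.
{C, D} are all mutually reachable — one SCC of size 2.
That gives 2 strongly connected components.

2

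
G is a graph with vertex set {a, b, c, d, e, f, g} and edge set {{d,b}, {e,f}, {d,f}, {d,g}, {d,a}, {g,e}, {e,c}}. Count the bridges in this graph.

3

The edges on the cycle d-g-e-f-d are not bridges since each lies on that cycle.
But removing e—c disconnects e from c; removing d—a disconnects d from a; removing d—b disconnects d from b — these are bridges.
That makes 3 bridges.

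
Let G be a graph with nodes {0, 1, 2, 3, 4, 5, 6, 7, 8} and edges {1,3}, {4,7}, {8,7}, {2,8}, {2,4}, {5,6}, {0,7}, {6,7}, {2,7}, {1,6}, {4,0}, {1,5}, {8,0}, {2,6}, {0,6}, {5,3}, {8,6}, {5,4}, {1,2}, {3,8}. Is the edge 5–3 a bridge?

After removing 5–3, the path 5-1-3 still connects them, so the edge is not a bridge.

No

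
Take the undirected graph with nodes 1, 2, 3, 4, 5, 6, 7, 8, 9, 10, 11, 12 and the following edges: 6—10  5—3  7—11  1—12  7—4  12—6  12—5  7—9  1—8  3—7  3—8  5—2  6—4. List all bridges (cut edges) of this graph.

The edges on the cycle 12-5-3-7-4-6-12 are not bridges since each lies on that cycle.
But removing 9—7 disconnects 9 from 7; removing 11—7 disconnects 11 from 7; removing 5—2 disconnects 5 from 2; removing 10—6 disconnects 10 from 6 — these are bridges.

10-6, 11-7, 2-5, 7-9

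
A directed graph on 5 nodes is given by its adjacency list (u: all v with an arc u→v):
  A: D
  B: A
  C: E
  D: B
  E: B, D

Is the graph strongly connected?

No

There is no directed path from E to C, so the graph is not strongly connected.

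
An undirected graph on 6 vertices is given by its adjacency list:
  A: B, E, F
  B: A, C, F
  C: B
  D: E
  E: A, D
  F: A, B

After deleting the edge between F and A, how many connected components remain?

1

F and A are still connected via F-B-A, so the component count stays at 1.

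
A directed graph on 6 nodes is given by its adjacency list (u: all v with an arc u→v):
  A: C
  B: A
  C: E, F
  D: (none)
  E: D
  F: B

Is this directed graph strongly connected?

No

There is no directed path from E to B, so the graph is not strongly connected.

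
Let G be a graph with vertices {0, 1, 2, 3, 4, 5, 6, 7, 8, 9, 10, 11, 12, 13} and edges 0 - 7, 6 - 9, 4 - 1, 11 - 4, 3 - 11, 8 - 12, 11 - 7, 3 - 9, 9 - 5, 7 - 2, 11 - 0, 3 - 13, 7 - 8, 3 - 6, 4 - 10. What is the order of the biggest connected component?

14

Starting from 0 we can reach 0, 1, 2, 3, 4, 5, 6, 7, 8, 9, 10, 11, 12, 13. That is one component of size 14.
The largest has 14 vertices.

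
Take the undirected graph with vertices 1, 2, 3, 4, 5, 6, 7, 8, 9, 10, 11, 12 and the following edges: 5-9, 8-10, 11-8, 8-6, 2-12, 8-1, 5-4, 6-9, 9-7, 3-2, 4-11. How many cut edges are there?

5

The edges on the cycle 5-4-11-8-6-9-5 are not bridges since each lies on that cycle.
But removing 3-2 disconnects 3 from 2; removing 8-10 disconnects 8 from 10; removing 8-1 disconnects 8 from 1; removing 7-9 disconnects 7 from 9 — these are bridges.
In total 5 edges are bridges.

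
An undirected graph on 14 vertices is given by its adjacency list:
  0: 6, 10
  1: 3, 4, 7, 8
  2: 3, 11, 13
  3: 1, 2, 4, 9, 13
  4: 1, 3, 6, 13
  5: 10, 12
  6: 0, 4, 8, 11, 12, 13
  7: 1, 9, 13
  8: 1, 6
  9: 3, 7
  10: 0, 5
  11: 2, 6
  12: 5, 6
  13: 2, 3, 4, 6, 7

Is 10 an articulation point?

Deleting 10 leaves 1 component (was 1) (its neighbors 0, 5 remain connected to each other), so 10 is not a cut vertex.

No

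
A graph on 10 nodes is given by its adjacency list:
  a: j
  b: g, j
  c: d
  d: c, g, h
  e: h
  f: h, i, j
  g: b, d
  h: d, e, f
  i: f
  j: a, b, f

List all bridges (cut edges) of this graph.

The edges on the cycle d-g-b-j-f-h-d are not bridges since each lies on that cycle.
But removing d-c disconnects d from c; removing i-f disconnects i from f; removing j-a disconnects j from a; removing e-h disconnects e from h — these are bridges.

a-j, c-d, e-h, f-i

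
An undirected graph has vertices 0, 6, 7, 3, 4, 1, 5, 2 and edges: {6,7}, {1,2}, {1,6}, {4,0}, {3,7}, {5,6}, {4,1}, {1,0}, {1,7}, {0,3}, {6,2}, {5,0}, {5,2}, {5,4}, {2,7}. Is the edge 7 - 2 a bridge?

No

After removing 7 - 2, the path 7-1-2 still connects them, so the edge is not a bridge.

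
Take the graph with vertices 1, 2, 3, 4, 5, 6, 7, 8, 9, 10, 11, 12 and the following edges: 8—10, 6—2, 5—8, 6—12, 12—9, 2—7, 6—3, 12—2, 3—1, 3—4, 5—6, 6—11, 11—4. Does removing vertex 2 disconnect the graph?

Yes

Deleting 2 raises the number of components from 1 to 2, so 2 is a cut vertex.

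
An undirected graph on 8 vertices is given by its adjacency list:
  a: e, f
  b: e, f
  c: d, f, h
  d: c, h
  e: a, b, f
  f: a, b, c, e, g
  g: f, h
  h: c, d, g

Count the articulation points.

Removing f increases the component count from 1 to 2, so f is a cut vertex.
By contrast removing h leaves 1 component; it is not a cut vertex. No other vertex is a cut vertex either.

1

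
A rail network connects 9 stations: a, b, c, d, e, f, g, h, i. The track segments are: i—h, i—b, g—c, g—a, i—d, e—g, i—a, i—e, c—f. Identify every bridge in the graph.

The edges on the cycle i-e-g-a-i are not bridges since each lies on that cycle.
But removing i—h disconnects i from h; removing g—c disconnects g from c; removing i—b disconnects i from b; removing i—d disconnects i from d — these are bridges.
In total 5 edges are bridges.

b-i, c-f, c-g, d-i, h-i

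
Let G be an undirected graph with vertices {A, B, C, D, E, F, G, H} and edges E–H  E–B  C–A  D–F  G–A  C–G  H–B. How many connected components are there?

3

Starting from D we can reach D, F. That is one component of size 2.
Starting from B we can reach B, E, H. That is one component of size 3.
Starting from A we can reach A, C, G. That is one component of size 3.
Total: 3 components.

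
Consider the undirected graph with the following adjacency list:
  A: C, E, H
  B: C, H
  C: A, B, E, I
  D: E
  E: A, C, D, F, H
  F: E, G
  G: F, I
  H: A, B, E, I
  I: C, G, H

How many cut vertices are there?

1

Removing E increases the component count from 1 to 2, so E is a cut vertex.
By contrast removing G leaves 1 component; it is not a cut vertex. No other vertex is a cut vertex either.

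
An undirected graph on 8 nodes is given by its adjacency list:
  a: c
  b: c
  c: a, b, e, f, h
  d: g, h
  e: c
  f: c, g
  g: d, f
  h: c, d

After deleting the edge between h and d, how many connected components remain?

h and d are still connected via h-c-f-g-d, so the component count stays at 1.

1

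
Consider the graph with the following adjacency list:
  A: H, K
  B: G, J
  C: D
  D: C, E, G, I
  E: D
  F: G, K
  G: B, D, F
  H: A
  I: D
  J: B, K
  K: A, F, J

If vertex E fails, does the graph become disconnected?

Deleting E leaves 1 component (was 1), so E is not a cut vertex.

No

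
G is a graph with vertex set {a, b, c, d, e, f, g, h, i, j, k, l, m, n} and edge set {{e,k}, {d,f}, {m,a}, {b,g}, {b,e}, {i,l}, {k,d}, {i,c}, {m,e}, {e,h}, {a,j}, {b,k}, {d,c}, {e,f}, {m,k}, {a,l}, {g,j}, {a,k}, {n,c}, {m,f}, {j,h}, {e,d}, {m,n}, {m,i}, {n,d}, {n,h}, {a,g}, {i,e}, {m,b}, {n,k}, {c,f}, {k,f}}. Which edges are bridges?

none

The edges on the cycle m-i-l-a-m are not bridges since each lies on that cycle.
Every edge lies on some cycle, so there are no bridges.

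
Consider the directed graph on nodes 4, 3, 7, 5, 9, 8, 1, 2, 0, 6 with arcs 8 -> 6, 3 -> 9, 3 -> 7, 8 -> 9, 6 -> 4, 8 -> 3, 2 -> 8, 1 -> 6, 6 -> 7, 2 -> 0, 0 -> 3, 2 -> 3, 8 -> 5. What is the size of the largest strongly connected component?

{1} is an SCC by itself.
{5} is an SCC by itself.
{2} is an SCC by itself.
{0} is an SCC by itself.
{6} is an SCC by itself.
(and 5 more singleton SCCs)
The largest has 1 vertex.

1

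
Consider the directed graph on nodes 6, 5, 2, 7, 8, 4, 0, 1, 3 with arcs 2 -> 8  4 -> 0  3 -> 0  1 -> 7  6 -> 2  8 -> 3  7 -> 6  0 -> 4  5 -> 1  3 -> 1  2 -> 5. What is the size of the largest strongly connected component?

7

{1, 2, 3, 5, 6, 7, 8} are all mutually reachable — one SCC of size 7.
{0, 4} are all mutually reachable — one SCC of size 2.
The largest has 7 vertices.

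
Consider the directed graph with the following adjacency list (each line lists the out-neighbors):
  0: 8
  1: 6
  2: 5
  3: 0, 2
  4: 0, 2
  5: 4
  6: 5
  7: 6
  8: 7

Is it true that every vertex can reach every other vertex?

No

There is no directed path from 3 to 1, so the graph is not strongly connected.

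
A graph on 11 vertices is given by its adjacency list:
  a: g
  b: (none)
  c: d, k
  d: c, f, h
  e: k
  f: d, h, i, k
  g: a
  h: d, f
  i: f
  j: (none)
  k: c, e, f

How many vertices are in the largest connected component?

7

b is isolated — a component by itself.
j is isolated — a component by itself.
Starting from a we can reach a, g. That is one component of size 2.
Starting from c we can reach c, d, e, f, h, i, k. That is one component of size 7.
The largest has 7 vertices.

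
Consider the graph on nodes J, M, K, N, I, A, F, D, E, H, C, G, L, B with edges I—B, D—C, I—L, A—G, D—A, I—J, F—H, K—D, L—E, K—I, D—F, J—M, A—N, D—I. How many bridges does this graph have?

11

The edges on the cycle K-D-I-K are not bridges since each lies on that cycle.
But removing G—A disconnects G from A; removing D—A disconnects D from A; removing I—B disconnects I from B; removing I—L disconnects I from L — these are bridges.
In total 11 edges are bridges.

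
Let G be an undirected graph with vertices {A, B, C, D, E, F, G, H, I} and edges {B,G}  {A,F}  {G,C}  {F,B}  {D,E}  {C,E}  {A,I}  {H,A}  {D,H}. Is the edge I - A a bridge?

Removing I - A leaves no path between I and A: the component count goes from 1 to 2. So it is a bridge.

Yes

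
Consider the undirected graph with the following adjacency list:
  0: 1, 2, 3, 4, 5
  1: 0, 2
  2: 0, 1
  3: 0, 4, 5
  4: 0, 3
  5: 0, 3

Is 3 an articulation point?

No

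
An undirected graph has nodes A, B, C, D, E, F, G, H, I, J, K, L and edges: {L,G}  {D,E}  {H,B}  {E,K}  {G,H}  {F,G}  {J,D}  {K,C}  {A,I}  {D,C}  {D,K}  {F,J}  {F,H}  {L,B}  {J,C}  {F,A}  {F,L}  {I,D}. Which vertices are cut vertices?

Removing F increases the component count from 1 to 2, so F is a cut vertex.
By contrast removing K leaves 1 component; it is not a cut vertex. No other vertex is a cut vertex either.

F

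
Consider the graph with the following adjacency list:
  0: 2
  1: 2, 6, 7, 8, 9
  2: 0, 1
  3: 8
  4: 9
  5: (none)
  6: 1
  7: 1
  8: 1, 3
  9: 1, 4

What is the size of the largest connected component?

9

5 is isolated — a component by itself.
Starting from 0 we can reach 0, 1, 2, 3, 4, 6, 7, 8, 9. That is one component of size 9.
The largest has 9 vertices.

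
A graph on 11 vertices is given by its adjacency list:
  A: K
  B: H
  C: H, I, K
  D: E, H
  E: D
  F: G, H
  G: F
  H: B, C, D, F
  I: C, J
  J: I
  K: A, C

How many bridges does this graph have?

removing H-F disconnects H from F; removing H-B disconnects H from B; removing C-I disconnects C from I; removing C-H disconnects C from H — these are bridges.
In total 10 edges are bridges.

10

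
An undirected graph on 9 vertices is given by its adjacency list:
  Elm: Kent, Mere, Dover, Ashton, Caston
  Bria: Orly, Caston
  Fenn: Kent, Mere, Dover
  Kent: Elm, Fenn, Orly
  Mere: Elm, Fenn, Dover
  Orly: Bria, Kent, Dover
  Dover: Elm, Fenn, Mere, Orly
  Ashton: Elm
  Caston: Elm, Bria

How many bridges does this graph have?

The edges on the cycle Caston-Bria-Orly-Kent-Elm-Caston are not bridges since each lies on that cycle.
But removing Elm-Ashton disconnects Elm from Ashton — this is a bridge.

1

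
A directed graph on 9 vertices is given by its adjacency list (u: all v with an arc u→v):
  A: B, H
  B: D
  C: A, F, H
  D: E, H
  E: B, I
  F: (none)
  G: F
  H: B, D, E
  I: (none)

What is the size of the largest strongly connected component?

4

{B, D, E, H} are all mutually reachable — one SCC of size 4.
{F} is an SCC by itself.
{C} is an SCC by itself.
{I} is an SCC by itself.
{A} is an SCC by itself.
(and 1 more singleton SCC)
The largest has 4 vertices.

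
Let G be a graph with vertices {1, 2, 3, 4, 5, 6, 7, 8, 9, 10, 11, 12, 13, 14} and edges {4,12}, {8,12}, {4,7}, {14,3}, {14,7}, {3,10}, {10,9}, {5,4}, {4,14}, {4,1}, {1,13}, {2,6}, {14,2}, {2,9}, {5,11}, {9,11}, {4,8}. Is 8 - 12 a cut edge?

After removing 8 - 12, the path 8-4-12 still connects them, so the edge is not a bridge.

No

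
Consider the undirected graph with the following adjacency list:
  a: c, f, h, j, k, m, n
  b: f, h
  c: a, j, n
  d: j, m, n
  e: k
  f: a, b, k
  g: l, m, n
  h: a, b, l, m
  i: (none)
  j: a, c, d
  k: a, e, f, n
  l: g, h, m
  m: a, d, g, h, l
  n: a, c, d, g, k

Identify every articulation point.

Removing k increases the component count from 2 to 3, so k is a cut vertex.
By contrast removing g leaves 2 components; it is not a cut vertex. No other vertex is a cut vertex either.

k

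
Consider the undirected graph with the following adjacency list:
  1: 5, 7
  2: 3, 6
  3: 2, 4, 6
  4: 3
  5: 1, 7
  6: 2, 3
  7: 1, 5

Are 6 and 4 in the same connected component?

Yes

From 6 we can reach 2, 3, 4, 6, which includes 4.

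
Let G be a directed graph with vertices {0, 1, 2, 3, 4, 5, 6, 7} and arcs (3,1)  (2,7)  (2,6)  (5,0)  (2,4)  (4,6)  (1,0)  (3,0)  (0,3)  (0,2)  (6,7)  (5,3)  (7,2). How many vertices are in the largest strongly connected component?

4

{2, 4, 6, 7} are all mutually reachable — one SCC of size 4.
{0, 1, 3} are all mutually reachable — one SCC of size 3.
{5} is an SCC by itself.
The largest has 4 vertices.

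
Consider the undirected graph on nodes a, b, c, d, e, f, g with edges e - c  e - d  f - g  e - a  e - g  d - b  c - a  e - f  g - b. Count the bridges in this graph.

0

The edges on the cycle e-c-a-e are not bridges since each lies on that cycle.
Every edge lies on some cycle, so there are no bridges.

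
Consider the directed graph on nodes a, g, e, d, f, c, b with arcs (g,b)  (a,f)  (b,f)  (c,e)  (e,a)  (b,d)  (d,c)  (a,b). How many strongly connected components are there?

3

{a, b, c, d, e} are all mutually reachable — one SCC of size 5.
{g} is an SCC by itself.
{f} is an SCC by itself.
That gives 3 strongly connected components.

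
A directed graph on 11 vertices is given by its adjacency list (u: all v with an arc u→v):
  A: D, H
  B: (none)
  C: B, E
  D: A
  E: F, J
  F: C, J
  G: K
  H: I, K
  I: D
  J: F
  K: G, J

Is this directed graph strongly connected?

No

There is no directed path from G to I, so the graph is not strongly connected.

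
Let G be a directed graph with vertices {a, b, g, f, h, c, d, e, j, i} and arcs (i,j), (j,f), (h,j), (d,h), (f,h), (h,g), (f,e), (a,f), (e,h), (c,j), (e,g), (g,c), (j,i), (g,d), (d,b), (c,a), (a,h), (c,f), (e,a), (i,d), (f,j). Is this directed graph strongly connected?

There is no directed path from b to f, so the graph is not strongly connected.

No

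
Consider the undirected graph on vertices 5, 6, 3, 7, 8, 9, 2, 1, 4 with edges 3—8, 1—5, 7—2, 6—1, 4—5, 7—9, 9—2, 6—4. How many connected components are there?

Starting from 3 we can reach 3, 8. That is one component of size 2.
Starting from 2 we can reach 2, 7, 9. That is one component of size 3.
Starting from 1 we can reach 1, 4, 5, 6. That is one component of size 4.
Total: 3 components.

3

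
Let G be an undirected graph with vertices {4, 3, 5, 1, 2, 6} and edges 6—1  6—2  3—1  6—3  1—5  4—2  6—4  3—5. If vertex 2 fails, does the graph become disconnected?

No

Deleting 2 leaves 1 component (was 1) (its neighbors 4, 6 remain connected to each other), so 2 is not a cut vertex.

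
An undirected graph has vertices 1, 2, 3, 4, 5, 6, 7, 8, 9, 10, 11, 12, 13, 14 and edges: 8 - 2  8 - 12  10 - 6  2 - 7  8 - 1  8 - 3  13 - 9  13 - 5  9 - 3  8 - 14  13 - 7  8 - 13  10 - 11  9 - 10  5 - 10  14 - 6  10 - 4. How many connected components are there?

Starting from 1 we can reach 1, 2, 3, 4, 5, 6, 7, 8, 9, 10, 11, 12, 13, 14. That is one component of size 14.
Total: 1 component.

1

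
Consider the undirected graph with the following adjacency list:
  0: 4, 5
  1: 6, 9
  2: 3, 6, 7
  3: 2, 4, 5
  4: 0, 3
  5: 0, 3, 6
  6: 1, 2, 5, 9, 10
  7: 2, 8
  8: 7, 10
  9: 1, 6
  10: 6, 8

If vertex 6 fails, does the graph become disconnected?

Deleting 6 raises the number of components from 1 to 2, so 6 is a cut vertex.

Yes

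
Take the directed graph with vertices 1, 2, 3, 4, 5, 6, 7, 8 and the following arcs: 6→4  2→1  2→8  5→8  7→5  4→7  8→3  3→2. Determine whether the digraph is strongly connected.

No

There is no directed path from 8 to 7, so the graph is not strongly connected.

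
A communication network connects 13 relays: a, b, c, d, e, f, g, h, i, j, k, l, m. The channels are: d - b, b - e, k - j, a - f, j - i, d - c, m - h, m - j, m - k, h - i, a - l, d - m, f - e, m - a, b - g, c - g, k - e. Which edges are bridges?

The edges on the cycle m-k-j-i-h-m are not bridges since each lies on that cycle.
But removing l - a disconnects l from a — this is a bridge.

a-l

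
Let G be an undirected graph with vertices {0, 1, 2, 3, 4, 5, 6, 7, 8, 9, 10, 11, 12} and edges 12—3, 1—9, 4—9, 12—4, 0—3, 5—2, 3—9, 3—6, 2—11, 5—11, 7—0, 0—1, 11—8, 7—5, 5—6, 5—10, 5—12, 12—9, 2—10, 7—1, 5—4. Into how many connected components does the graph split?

1

Starting from 0 we can reach 0, 1, 2, 3, 4, 5, 6, 7, 8, 9, 10, 11, 12. That is one component of size 13.
Total: 1 component.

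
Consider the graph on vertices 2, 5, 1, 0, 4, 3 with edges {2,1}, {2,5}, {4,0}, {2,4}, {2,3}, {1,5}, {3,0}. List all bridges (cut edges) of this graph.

The edges on the cycle 2-1-5-2 are not bridges since each lies on that cycle.
Every edge lies on some cycle, so there are no bridges.

none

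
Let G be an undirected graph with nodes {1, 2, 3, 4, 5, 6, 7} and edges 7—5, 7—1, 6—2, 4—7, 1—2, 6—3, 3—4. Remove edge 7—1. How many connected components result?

1

7 and 1 are still connected via 7-4-3-6-2-1, so the component count stays at 1.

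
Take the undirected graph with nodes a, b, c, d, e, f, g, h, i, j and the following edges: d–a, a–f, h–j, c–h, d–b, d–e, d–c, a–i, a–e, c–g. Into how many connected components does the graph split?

Starting from a we can reach a, b, c, d, e, f, g, h, i, j. That is one component of size 10.
Total: 1 component.

1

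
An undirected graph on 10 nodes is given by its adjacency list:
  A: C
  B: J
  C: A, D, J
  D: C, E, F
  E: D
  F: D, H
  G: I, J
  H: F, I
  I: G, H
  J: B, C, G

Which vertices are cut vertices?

C, D, J

Removing C increases the component count from 1 to 2, so C is a cut vertex.
Removing D increases the component count from 1 to 2, so D is a cut vertex.
Removing J increases the component count from 1 to 2, so J is a cut vertex.
By contrast removing E leaves 1 component; it is not a cut vertex. No other vertex is a cut vertex either.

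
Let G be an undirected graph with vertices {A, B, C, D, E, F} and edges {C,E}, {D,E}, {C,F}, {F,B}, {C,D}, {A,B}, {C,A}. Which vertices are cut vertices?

Removing C increases the component count from 1 to 2, so C is a cut vertex.
By contrast removing E leaves 1 component; it is not a cut vertex. No other vertex is a cut vertex either.

C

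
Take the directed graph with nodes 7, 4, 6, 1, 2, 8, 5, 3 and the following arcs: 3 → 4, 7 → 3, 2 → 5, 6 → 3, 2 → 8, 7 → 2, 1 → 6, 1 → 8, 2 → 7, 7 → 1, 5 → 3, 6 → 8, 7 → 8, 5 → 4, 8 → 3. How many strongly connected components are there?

7

{2, 7} are all mutually reachable — one SCC of size 2.
{3} is an SCC by itself.
{8} is an SCC by itself.
{6} is an SCC by itself.
{5} is an SCC by itself.
(and 2 more singleton SCCs)
That gives 7 strongly connected components.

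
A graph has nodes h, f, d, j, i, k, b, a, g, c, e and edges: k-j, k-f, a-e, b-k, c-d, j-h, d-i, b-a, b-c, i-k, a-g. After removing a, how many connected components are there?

3

With a gone, the remaining components are: {e}; {g}; {b, c, d, f, h, i, j, k}.
That is 3 components.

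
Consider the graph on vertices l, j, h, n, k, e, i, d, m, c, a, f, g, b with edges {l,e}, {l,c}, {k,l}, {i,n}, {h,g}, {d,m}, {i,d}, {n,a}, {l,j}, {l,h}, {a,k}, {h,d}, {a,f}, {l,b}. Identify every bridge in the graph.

The edges on the cycle i-n-a-k-l-h-d-i are not bridges since each lies on that cycle.
But removing l—b disconnects l from b; removing m—d disconnects m from d; removing e—l disconnects e from l; removing g—h disconnects g from h — these are bridges.
In total 7 edges are bridges.

a-f, b-l, c-l, d-m, e-l, g-h, j-l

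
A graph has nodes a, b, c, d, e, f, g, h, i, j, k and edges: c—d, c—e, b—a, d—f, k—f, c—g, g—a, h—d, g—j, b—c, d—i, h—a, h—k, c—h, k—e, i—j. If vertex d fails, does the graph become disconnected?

No

Deleting d leaves 1 component (was 1) (its neighbors c, f, h, i remain connected to each other), so d is not a cut vertex.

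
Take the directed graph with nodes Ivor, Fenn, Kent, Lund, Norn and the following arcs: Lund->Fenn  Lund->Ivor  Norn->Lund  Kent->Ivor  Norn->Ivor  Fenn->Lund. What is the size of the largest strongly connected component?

{Fenn, Lund} are all mutually reachable — one SCC of size 2.
{Ivor} is an SCC by itself.
{Norn} is an SCC by itself.
{Kent} is an SCC by itself.
The largest has 2 vertices.

2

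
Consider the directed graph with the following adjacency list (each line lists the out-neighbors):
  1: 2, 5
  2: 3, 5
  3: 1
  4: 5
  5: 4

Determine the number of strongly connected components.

{1, 2, 3} are all mutually reachable — one SCC of size 3.
{4, 5} are all mutually reachable — one SCC of size 2.
That gives 2 strongly connected components.

2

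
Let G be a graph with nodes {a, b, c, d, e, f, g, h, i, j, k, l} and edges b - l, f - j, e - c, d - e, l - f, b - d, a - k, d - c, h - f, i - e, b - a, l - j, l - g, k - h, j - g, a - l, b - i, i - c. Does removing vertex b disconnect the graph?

Yes

Deleting b raises the number of components from 1 to 2, so b is a cut vertex.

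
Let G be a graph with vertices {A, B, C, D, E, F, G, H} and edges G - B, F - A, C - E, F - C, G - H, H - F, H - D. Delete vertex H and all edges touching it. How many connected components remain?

With H gone, the remaining components are: {D}; {B, G}; {A, C, E, F}.
That is 3 components.

3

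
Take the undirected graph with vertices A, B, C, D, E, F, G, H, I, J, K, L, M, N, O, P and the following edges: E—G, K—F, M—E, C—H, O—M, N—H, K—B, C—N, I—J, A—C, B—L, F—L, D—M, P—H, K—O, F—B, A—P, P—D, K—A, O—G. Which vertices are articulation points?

Removing K increases the component count from 2 to 3, so K is a cut vertex.
By contrast removing H leaves 2 components; it is not a cut vertex. No other vertex is a cut vertex either.

K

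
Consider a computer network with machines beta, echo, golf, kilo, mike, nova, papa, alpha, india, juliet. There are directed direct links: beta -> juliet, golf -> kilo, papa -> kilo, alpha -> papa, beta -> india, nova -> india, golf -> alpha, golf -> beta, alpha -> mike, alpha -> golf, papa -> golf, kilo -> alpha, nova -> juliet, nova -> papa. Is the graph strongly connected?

There is no directed path from alpha to nova, so the graph is not strongly connected.

No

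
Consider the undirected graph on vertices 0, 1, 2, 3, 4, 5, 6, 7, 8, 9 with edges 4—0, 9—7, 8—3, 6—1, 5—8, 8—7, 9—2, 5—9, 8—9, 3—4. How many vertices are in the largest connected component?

8

Starting from 1 we can reach 1, 6. That is one component of size 2.
Starting from 0 we can reach 0, 2, 3, 4, 5, 7, 8, 9. That is one component of size 8.
The largest has 8 vertices.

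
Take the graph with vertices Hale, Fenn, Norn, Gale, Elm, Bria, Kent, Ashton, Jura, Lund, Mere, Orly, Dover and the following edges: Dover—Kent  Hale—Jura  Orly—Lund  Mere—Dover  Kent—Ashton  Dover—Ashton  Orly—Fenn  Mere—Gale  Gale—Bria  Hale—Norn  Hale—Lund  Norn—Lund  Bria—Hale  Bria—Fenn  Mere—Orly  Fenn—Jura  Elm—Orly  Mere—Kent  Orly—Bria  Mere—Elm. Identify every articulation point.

Mere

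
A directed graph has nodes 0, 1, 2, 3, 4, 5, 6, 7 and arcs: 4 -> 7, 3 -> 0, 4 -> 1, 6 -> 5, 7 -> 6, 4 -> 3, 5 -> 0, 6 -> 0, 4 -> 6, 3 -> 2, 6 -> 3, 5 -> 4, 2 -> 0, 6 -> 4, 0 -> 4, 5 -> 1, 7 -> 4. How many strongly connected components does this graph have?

2

{0, 2, 3, 4, 5, 6, 7} are all mutually reachable — one SCC of size 7.
{1} is an SCC by itself.
That gives 2 strongly connected components.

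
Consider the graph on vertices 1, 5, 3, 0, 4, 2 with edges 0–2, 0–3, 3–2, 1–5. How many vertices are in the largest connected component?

4 is isolated — a component by itself.
Starting from 1 we can reach 1, 5. That is one component of size 2.
Starting from 0 we can reach 0, 2, 3. That is one component of size 3.
The largest has 3 vertices.

3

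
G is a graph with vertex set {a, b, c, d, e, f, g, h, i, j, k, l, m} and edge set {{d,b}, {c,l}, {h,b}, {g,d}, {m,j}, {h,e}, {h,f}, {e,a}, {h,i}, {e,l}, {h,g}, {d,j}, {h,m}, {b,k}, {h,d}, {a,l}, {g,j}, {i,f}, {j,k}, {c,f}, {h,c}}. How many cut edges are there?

0

The edges on the cycle h-g-d-h are not bridges since each lies on that cycle.
Every edge lies on some cycle, so there are no bridges.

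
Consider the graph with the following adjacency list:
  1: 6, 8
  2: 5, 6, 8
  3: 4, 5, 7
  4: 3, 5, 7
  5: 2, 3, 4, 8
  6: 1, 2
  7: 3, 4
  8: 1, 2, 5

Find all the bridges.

none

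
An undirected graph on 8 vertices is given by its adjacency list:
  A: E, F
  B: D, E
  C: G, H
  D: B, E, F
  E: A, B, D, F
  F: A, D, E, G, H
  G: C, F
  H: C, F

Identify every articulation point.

F

Removing F increases the component count from 1 to 2, so F is a cut vertex.
By contrast removing D leaves 1 component; it is not a cut vertex. No other vertex is a cut vertex either.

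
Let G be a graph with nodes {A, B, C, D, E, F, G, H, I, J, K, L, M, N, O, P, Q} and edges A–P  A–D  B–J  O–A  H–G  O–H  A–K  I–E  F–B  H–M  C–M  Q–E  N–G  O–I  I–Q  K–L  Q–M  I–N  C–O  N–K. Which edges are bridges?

A-D, A-P, B-F, B-J, K-L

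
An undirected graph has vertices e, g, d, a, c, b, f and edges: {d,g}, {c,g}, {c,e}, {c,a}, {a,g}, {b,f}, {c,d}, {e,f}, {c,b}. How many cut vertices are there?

Removing c increases the component count from 1 to 2, so c is a cut vertex.
By contrast removing a leaves 1 component; it is not a cut vertex. No other vertex is a cut vertex either.

1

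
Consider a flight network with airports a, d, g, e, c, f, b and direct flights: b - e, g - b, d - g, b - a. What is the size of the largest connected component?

5

f is isolated — a component by itself.
c is isolated — a component by itself.
Starting from a we can reach a, b, d, e, g. That is one component of size 5.
The largest has 5 vertices.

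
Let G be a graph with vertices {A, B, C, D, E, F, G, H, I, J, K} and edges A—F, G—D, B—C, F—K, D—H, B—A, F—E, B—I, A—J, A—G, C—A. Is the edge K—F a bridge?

Removing K—F leaves no path between K and F: the component count goes from 1 to 2. So it is a bridge.

Yes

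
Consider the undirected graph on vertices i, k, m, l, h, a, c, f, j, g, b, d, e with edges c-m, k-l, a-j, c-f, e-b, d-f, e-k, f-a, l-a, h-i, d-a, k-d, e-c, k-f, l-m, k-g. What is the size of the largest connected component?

11

Starting from h we can reach h, i. That is one component of size 2.
Starting from a we can reach a, b, c, d, e, f, g, j, k, l, m. That is one component of size 11.
The largest has 11 vertices.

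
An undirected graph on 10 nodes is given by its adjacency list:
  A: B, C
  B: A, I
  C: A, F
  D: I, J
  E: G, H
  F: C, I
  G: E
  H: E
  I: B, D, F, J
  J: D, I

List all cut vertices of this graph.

E, I

Removing E increases the component count from 2 to 3, so E is a cut vertex.
Removing I increases the component count from 2 to 3, so I is a cut vertex.
By contrast removing G leaves 2 components; it is not a cut vertex. No other vertex is a cut vertex either.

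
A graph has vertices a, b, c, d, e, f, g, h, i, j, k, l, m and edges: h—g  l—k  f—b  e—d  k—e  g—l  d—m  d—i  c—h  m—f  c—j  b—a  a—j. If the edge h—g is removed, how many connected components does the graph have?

1

h and g are still connected via h-c-j-a-b-f-m-d-e-k-l-g, so the component count stays at 1.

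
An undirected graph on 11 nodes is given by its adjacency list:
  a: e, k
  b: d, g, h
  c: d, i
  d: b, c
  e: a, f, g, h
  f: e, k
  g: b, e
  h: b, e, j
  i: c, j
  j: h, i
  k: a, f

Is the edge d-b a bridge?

No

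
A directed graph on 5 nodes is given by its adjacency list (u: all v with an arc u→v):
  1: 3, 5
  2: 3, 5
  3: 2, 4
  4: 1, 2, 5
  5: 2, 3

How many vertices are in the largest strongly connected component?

5

{1, 2, 3, 4, 5} are all mutually reachable — one SCC of size 5.
The largest has 5 vertices.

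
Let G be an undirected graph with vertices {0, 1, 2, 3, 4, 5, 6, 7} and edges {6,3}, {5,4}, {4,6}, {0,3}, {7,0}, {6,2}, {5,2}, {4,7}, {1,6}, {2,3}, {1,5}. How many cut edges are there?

0

The edges on the cycle 5-4-6-2-5 are not bridges since each lies on that cycle.
Every edge lies on some cycle, so there are no bridges.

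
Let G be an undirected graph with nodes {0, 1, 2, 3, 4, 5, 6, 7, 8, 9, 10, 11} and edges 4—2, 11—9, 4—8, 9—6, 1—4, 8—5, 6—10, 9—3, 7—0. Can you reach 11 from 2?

The component containing 2 is {1, 2, 4, 5, 8}, and 11 is not in it.

No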